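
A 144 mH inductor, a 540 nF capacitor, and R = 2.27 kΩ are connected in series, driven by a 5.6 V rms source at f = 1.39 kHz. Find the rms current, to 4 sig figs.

ω = 2πf = 8734 rad/s
X_L = ωL = 1258 Ω
X_C = 1/(ωC) = 212.0 Ω
Net reactance X = X_L − X_C = 1046 Ω
Z = 2270 + j1046 Ω
|Z| = √(2270² + 1046²) = 2499 Ω
I = V/|Z| = 5.6/2499 = 2.241 mA

2.241 mA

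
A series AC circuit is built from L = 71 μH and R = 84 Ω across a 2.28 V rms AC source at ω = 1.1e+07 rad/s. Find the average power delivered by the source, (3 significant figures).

X_L = ωL = 781 Ω
Z = 84.0 + j781 Ω
|Z| = √(84.0² + 781²) = 786 Ω
∠Z = arctan(781/84.0) = 83.9°
I = V/|Z| = 2.90 mA
P = VI cos φ = 2.28 × 0.00290 × cos(83.9°) = 708 μW

708 μW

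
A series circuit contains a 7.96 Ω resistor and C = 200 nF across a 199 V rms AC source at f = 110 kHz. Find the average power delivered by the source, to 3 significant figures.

ω = 2πf = 691200 rad/s
X_C = 1/(ωC) = 7.23 Ω
Z = 7.96 − j7.23 Ω
|Z| = √(7.96² + 7.23²) = 10.8 Ω
∠Z = arctan(-7.23/7.96) = -42.3°
I = V/|Z| = 18.5 A
P = VI cos φ = 199 × 18.5 × cos(-42.3°) = 2.72 kW

2.72 kW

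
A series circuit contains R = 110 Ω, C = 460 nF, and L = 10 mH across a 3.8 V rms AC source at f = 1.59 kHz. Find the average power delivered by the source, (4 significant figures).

ω = 2πf = 9990 rad/s
X_L = ωL = 99.90 Ω
X_C = 1/(ωC) = 217.6 Ω
Net reactance X = X_L − X_C = -117.7 Ω
Z = 110.0 − j117.7 Ω
|Z| = √(110.0² + 117.7²) = 161.1 Ω
∠Z = arctan(-117.7/110.0) = -46.94°
I = V/|Z| = 23.59 mA
P = VI cos φ = 3.8 × 0.02359 × cos(-46.94°) = 61.20 mW

61.20 mW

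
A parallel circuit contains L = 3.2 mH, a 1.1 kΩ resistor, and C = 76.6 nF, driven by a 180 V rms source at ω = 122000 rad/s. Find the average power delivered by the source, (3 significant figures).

29.5 W

X_L = ωL = 390 Ω
X_C = 1/(ωC) = 107 Ω
Parallel: admittances add. Y = 1/R + 1/(jωL) + jωC
Y = (0.000909 + j0.00678) S
|Y| = 0.00684 S → |Z| = 1/|Y| = 146 Ω, ∠Z = −∠Y = -82.4°
I = V/|Z| = 1.23 A
P = VI cos φ = 180 × 1.23 × cos(-82.4°) = 29.5 W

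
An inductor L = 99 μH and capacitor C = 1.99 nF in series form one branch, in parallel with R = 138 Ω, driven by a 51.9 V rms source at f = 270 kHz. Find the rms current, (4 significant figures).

ω = 2πf = 1.696e+06 rad/s
X_L = ωL = 167.9 Ω
X_C = 1/(ωC) = 296.2 Ω
Branch 1: Z₁ = R = 138.0 Ω
Branch 2 (series LC): Z₂ = j(X_L − X_C) = −j128.3 Ω
Parallel: Z = Z₁Z₂/(Z₁+Z₂), |Z| = 93.95 Ω, ∠Z = -47.09°
I = V/|Z| = 51.9/93.95 = 552.4 mA

552.4 mA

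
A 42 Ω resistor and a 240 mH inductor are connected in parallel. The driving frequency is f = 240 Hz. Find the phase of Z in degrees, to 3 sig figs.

6.62°

ω = 2πf = 1508 rad/s
X_L = ωL = 362 Ω
Parallel: admittances add. Y = 1/R + 1/(jωL)
Y = (0.0238 − j0.00276) S
|Y| = 0.0240 S → |Z| = 1/|Y| = 41.7 Ω, ∠Z = −∠Y = 6.62°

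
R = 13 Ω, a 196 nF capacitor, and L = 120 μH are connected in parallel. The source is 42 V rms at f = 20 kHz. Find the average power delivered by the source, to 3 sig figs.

ω = 2πf = 125700 rad/s
X_L = ωL = 15.1 Ω
X_C = 1/(ωC) = 40.6 Ω
Parallel: admittances add. Y = 1/R + 1/(jωL) + jωC
Y = (0.0769 − j0.0417) S
|Y| = 0.0875 S → |Z| = 1/|Y| = 11.4 Ω, ∠Z = −∠Y = 28.5°
I = V/|Z| = 3.67 A
P = VI cos φ = 42 × 3.67 × cos(28.5°) = 136 W

136 W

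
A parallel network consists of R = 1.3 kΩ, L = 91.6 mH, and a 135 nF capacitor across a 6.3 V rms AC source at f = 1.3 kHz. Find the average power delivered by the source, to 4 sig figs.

30.53 mW

ω = 2πf = 8168 rad/s
X_L = ωL = 748.2 Ω
X_C = 1/(ωC) = 906.9 Ω
Parallel: admittances add. Y = 1/R + 1/(jωL) + jωC
Y = (0.0007692 − j0.0002338) S
|Y| = 0.0008040 S → |Z| = 1/|Y| = 1244 Ω, ∠Z = −∠Y = 16.91°
I = V/|Z| = 5.065 mA
P = VI cos φ = 6.3 × 0.005065 × cos(16.91°) = 30.53 mW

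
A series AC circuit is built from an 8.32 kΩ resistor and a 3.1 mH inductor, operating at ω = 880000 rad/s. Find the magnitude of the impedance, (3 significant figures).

8760 Ω

X_L = ωL = 2730 Ω
Z = 8320 + j2730 Ω
|Z| = √(8320² + 2730²) = 8760 Ω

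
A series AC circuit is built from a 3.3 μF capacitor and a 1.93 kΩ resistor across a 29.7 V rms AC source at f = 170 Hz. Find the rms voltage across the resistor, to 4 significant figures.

29.38 V

ω = 2πf = 1068 rad/s
X_C = 1/(ωC) = 283.7 Ω
Z = 1930 − j283.7 Ω
|Z| = √(1930² + 283.7²) = 1951 Ω
I = V/|Z| = 15.22 mA
V_R = I·|Z_R| = 0.01522 × 1930 = 29.38 V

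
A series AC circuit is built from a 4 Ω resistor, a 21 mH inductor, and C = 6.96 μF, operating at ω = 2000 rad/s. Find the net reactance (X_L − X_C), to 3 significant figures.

-29.8 Ω

X_L = ωL = 42.0 Ω
X_C = 1/(ωC) = 71.8 Ω
X = 42.0 − 71.8 = -29.8 Ω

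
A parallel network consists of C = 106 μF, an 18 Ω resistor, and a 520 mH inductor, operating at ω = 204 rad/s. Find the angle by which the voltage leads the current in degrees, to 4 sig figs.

-12.38°

X_L = ωL = 106.1 Ω
X_C = 1/(ωC) = 46.24 Ω
Parallel: admittances add. Y = 1/R + 1/(jωL) + jωC
Y = (0.05556 + j0.01220) S
|Y| = 0.05688 S → |Z| = 1/|Y| = 17.58 Ω, ∠Z = −∠Y = -12.38°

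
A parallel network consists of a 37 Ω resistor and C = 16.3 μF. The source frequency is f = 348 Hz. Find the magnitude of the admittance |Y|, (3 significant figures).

ω = 2πf = 2187 rad/s
X_C = 1/(ωC) = 28.1 Ω
Parallel: admittances add. Y = 1/R + jωC
Y = (0.0270 + j0.0356) S
|Y| = 0.0447 S → |Z| = 1/|Y| = 22.4 Ω, ∠Z = −∠Y = -52.8°

44.7 mS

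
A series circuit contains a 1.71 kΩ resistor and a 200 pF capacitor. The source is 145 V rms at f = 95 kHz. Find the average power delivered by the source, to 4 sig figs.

ω = 2πf = 596900 rad/s
X_C = 1/(ωC) = 8377 Ω
Z = 1710 − j8377 Ω
|Z| = √(1710² + 8377²) = 8549 Ω
∠Z = arctan(-8377/1710) = -78.46°
I = V/|Z| = 16.96 mA
P = VI cos φ = 145 × 0.01696 × cos(-78.46°) = 491.9 mW

491.9 mW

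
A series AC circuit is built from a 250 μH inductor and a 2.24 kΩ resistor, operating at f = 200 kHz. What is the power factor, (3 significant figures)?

0.990

ω = 2πf = 1.257e+06 rad/s
X_L = ωL = 314 Ω
Z = 2240 + j314 Ω
|Z| = √(2240² + 314²) = 2260 Ω
∠Z = arctan(314/2240) = 7.98°
cos φ = cos(7.98°) = 0.990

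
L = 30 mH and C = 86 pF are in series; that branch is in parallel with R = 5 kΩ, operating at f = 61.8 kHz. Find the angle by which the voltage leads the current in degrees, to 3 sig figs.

ω = 2πf = 388300 rad/s
X_L = ωL = 11600 Ω
X_C = 1/(ωC) = 29900 Ω
Branch 1: Z₁ = R = 5000 Ω
Branch 2 (series LC): Z₂ = j(X_L − X_C) = −j18300 Ω
Parallel: Z = Z₁Z₂/(Z₁+Z₂), |Z| = 4820 Ω, ∠Z = -15.3°

-15.3°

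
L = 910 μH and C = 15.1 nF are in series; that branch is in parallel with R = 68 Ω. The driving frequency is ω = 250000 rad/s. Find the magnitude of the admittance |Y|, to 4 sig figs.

30.51 mS

X_L = ωL = 227.5 Ω
X_C = 1/(ωC) = 264.9 Ω
Branch 1: Z₁ = R = 68.00 Ω
Branch 2 (series LC): Z₂ = j(X_L − X_C) = −j37.40 Ω
Parallel: Z = Z₁Z₂/(Z₁+Z₂), |Z| = 32.77 Ω, ∠Z = -61.19°
|Y| = 1/|Z| = 30.51 mS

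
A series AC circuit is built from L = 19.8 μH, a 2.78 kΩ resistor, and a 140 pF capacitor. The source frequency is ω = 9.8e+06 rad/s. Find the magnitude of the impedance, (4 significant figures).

2831 Ω

X_L = ωL = 194.0 Ω
X_C = 1/(ωC) = 728.9 Ω
Net reactance X = X_L − X_C = -534.8 Ω
Z = 2780 − j534.8 Ω
|Z| = √(2780² + 534.8²) = 2831 Ω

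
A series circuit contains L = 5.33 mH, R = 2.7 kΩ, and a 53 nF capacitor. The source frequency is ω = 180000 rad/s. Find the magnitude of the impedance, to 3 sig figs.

2830 Ω

X_L = ωL = 959 Ω
X_C = 1/(ωC) = 105 Ω
Net reactance X = X_L − X_C = 855 Ω
Z = 2700 + j855 Ω
|Z| = √(2700² + 855²) = 2830 Ω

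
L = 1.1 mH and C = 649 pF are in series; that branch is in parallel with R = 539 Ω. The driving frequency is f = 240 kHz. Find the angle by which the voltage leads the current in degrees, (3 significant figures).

ω = 2πf = 1.508e+06 rad/s
X_L = ωL = 1660 Ω
X_C = 1/(ωC) = 1020 Ω
Branch 1: Z₁ = R = 539 Ω
Branch 2 (series LC): Z₂ = j(X_L − X_C) = j637 Ω
Parallel: Z = Z₁Z₂/(Z₁+Z₂), |Z| = 411 Ω, ∠Z = 40.2°

40.2°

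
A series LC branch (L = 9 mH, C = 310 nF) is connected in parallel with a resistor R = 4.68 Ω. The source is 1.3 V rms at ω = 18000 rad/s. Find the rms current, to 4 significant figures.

X_L = ωL = 162.0 Ω
X_C = 1/(ωC) = 179.2 Ω
Branch 1: Z₁ = R = 4.680 Ω
Branch 2 (series LC): Z₂ = j(X_L − X_C) = −j17.21 Ω
Parallel: Z = Z₁Z₂/(Z₁+Z₂), |Z| = 4.516 Ω, ∠Z = -15.21°
I = V/|Z| = 1.3/4.516 = 287.9 mA

287.9 mA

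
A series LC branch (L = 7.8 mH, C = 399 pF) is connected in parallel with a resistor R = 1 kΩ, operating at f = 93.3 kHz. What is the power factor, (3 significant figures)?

0.285

ω = 2πf = 586200 rad/s
X_L = ωL = 4570 Ω
X_C = 1/(ωC) = 4280 Ω
Branch 1: Z₁ = R = 1000 Ω
Branch 2 (series LC): Z₂ = j(X_L − X_C) = j297 Ω
Parallel: Z = Z₁Z₂/(Z₁+Z₂), |Z| = 285 Ω, ∠Z = 73.4°
cos φ = cos(73.4°) = 0.285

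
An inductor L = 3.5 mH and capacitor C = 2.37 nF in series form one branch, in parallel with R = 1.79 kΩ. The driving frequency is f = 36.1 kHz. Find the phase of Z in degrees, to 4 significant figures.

ω = 2πf = 226800 rad/s
X_L = ωL = 793.9 Ω
X_C = 1/(ωC) = 1860 Ω
Branch 1: Z₁ = R = 1790 Ω
Branch 2 (series LC): Z₂ = j(X_L − X_C) = −j1066 Ω
Parallel: Z = Z₁Z₂/(Z₁+Z₂), |Z| = 916.1 Ω, ∠Z = -59.22°

-59.22°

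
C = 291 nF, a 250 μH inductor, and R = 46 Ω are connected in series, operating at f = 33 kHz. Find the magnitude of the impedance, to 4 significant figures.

ω = 2πf = 207300 rad/s
X_L = ωL = 51.84 Ω
X_C = 1/(ωC) = 16.57 Ω
Net reactance X = X_L − X_C = 35.26 Ω
Z = 46.00 + j35.26 Ω
|Z| = √(46.00² + 35.26²) = 57.96 Ω

57.96 Ω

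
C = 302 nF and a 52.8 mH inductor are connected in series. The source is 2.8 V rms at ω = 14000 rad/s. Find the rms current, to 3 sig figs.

X_L = ωL = 739 Ω
X_C = 1/(ωC) = 237 Ω
Net reactance X = X_L − X_C = 503 Ω
Z = j503 Ω
|Z| = √(0² + 503²) = 503 Ω
I = V/|Z| = 2.8/503 = 5.57 mA

5.57 mA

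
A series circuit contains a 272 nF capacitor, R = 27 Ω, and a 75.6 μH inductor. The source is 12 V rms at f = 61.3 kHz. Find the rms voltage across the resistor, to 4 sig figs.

9.716 V

ω = 2πf = 385200 rad/s
X_L = ωL = 29.12 Ω
X_C = 1/(ωC) = 9.545 Ω
Net reactance X = X_L − X_C = 19.57 Ω
Z = 27.00 + j19.57 Ω
|Z| = √(27.00² + 19.57²) = 33.35 Ω
I = V/|Z| = 359.8 mA
V_R = I·|Z_R| = 0.3598 × 27.00 = 9.716 V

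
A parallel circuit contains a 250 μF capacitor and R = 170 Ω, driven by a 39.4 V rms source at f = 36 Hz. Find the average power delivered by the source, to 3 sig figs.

ω = 2πf = 226.2 rad/s
X_C = 1/(ωC) = 17.7 Ω
Parallel: admittances add. Y = 1/R + jωC
Y = (0.00588 + j0.0565) S
|Y| = 0.0569 S → |Z| = 1/|Y| = 17.6 Ω, ∠Z = −∠Y = -84.1°
I = V/|Z| = 2.24 A
P = VI cos φ = 39.4 × 2.24 × cos(-84.1°) = 9.13 W

9.13 W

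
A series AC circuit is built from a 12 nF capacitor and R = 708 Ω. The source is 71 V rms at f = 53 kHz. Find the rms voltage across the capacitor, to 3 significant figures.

ω = 2πf = 333000 rad/s
X_C = 1/(ωC) = 250 Ω
Z = 708 − j250 Ω
|Z| = √(708² + 250²) = 751 Ω
I = V/|Z| = 94.6 mA
V_C = I·|Z_C| = 0.0946 × 250 = 23.7 V

23.7 V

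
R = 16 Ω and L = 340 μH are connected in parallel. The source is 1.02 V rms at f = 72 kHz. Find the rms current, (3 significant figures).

64.1 mA

ω = 2πf = 452400 rad/s
X_L = ωL = 154 Ω
Parallel: admittances add. Y = 1/R + 1/(jωL)
Y = (0.0625 − j0.00650) S
|Y| = 0.0628 S → |Z| = 1/|Y| = 15.9 Ω, ∠Z = −∠Y = 5.94°
I = V/|Z| = 1.02/15.9 = 64.1 mA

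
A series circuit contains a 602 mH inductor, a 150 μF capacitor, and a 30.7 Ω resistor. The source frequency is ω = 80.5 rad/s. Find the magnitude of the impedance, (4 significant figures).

X_L = ωL = 48.46 Ω
X_C = 1/(ωC) = 82.82 Ω
Net reactance X = X_L − X_C = -34.35 Ω
Z = 30.70 − j34.35 Ω
|Z| = √(30.70² + 34.35²) = 46.07 Ω

46.07 Ω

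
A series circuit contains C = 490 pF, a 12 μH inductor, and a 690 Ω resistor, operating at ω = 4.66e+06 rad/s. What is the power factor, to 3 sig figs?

0.875

X_L = ωL = 55.9 Ω
X_C = 1/(ωC) = 438 Ω
Net reactance X = X_L − X_C = -382 Ω
Z = 690 − j382 Ω
|Z| = √(690² + 382²) = 789 Ω
∠Z = arctan(-382/690) = -29.0°
cos φ = cos(-29.0°) = 0.875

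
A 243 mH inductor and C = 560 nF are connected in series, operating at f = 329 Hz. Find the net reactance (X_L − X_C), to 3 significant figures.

ω = 2πf = 2067 rad/s
X_L = ωL = 502 Ω
X_C = 1/(ωC) = 864 Ω
X = 502 − 864 = -362 Ω

-362 Ω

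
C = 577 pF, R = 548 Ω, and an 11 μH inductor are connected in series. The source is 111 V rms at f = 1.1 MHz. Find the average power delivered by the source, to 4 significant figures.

ω = 2πf = 6.912e+06 rad/s
X_L = ωL = 76.03 Ω
X_C = 1/(ωC) = 250.8 Ω
Net reactance X = X_L − X_C = -174.7 Ω
Z = 548.0 − j174.7 Ω
|Z| = √(548.0² + 174.7²) = 575.2 Ω
∠Z = arctan(-174.7/548.0) = -17.68°
I = V/|Z| = 193.0 mA
P = VI cos φ = 111 × 0.1930 × cos(-17.68°) = 20.41 W

20.41 W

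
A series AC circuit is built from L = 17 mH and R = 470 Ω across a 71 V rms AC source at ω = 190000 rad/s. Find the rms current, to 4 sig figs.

X_L = ωL = 3230 Ω
Z = 470.0 + j3230 Ω
|Z| = √(470.0² + 3230²) = 3264 Ω
I = V/|Z| = 71/3264 = 21.75 mA

21.75 mA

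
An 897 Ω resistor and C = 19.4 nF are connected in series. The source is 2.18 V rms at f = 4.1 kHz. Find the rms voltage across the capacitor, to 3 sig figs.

1.99 V

ω = 2πf = 25760 rad/s
X_C = 1/(ωC) = 2000 Ω
Z = 897 − j2000 Ω
|Z| = √(897² + 2000²) = 2190 Ω
I = V/|Z| = 994 μA
V_C = I·|Z_C| = 0.000994 × 2000 = 1.99 V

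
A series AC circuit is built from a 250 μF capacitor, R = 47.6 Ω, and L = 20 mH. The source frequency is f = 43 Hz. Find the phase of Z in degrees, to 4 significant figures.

ω = 2πf = 270.2 rad/s
X_L = ωL = 5.404 Ω
X_C = 1/(ωC) = 14.81 Ω
Net reactance X = X_L − X_C = -9.402 Ω
Z = 47.60 − j9.402 Ω
|Z| = √(47.60² + 9.402²) = 48.52 Ω
∠Z = arctan(-9.402/47.60) = -11.17°

-11.17°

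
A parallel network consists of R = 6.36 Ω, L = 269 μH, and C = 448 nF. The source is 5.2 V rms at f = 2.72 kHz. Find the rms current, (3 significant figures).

ω = 2πf = 17090 rad/s
X_L = ωL = 4.60 Ω
X_C = 1/(ωC) = 131 Ω
Parallel: admittances add. Y = 1/R + 1/(jωL) + jωC
Y = (0.157 − j0.210) S
|Y| = 0.262 S → |Z| = 1/|Y| = 3.81 Ω, ∠Z = −∠Y = 53.2°
I = V/|Z| = 5.2/3.81 = 1.36 A

1.36 A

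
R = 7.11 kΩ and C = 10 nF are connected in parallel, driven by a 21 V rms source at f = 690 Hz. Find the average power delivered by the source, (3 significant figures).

ω = 2πf = 4335 rad/s
X_C = 1/(ωC) = 23100 Ω
Parallel: admittances add. Y = 1/R + jωC
Y = (0.000141 + j4.34e-05) S
|Y| = 0.000147 S → |Z| = 1/|Y| = 6790 Ω, ∠Z = −∠Y = -17.1°
I = V/|Z| = 3.09 mA
P = VI cos φ = 21 × 0.00309 × cos(-17.1°) = 62.0 mW

62.0 mW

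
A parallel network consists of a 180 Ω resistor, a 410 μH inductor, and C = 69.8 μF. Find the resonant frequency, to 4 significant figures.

940.8 Hz

ω₀ = 1/√(LC) = 1/√(0.00041 × 6.98e-05) = 5911 rad/s
f₀ = ω₀/(2π) = 940.8 Hz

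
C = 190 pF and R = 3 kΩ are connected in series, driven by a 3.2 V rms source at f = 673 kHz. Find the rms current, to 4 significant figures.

ω = 2πf = 4.229e+06 rad/s
X_C = 1/(ωC) = 1245 Ω
Z = 3000 − j1245 Ω
|Z| = √(3000² + 1245²) = 3248 Ω
I = V/|Z| = 3.2/3248 = 985.2 μA

985.2 μA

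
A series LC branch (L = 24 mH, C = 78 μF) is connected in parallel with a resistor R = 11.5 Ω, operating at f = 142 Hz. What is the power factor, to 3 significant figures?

ω = 2πf = 892.2 rad/s
X_L = ωL = 21.4 Ω
X_C = 1/(ωC) = 14.4 Ω
Branch 1: Z₁ = R = 11.5 Ω
Branch 2 (series LC): Z₂ = j(X_L − X_C) = j7.04 Ω
Parallel: Z = Z₁Z₂/(Z₁+Z₂), |Z| = 6.01 Ω, ∠Z = 58.5°
cos φ = cos(58.5°) = 0.522

0.522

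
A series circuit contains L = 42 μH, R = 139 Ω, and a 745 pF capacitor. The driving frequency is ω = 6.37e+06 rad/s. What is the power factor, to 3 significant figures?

X_L = ωL = 268 Ω
X_C = 1/(ωC) = 211 Ω
Net reactance X = X_L − X_C = 56.8 Ω
Z = 139 + j56.8 Ω
|Z| = √(139² + 56.8²) = 150 Ω
∠Z = arctan(56.8/139) = 22.2°
cos φ = cos(22.2°) = 0.926

0.926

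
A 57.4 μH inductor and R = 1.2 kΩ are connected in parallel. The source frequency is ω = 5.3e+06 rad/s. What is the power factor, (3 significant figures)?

X_L = ωL = 304 Ω
Parallel: admittances add. Y = 1/R + 1/(jωL)
Y = (0.000833 − j0.00329) S
|Y| = 0.00339 S → |Z| = 1/|Y| = 295 Ω, ∠Z = −∠Y = 75.8°
cos φ = cos(75.8°) = 0.246

0.246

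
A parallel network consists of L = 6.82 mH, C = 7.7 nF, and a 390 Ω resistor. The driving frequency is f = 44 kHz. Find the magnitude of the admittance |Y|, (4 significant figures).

ω = 2πf = 276500 rad/s
X_L = ωL = 1885 Ω
X_C = 1/(ωC) = 469.8 Ω
Parallel: admittances add. Y = 1/R + 1/(jωL) + jωC
Y = (0.002564 + j0.001598) S
|Y| = 0.003021 S → |Z| = 1/|Y| = 331.0 Ω, ∠Z = −∠Y = -31.94°

3.021 mS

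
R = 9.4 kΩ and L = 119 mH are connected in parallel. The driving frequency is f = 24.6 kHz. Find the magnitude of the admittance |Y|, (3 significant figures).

ω = 2πf = 154600 rad/s
X_L = ωL = 18400 Ω
Parallel: admittances add. Y = 1/R + 1/(jωL)
Y = (0.000106 − j5.44e-05) S
|Y| = 0.000119 S → |Z| = 1/|Y| = 8370 Ω, ∠Z = −∠Y = 27.1°

119 μS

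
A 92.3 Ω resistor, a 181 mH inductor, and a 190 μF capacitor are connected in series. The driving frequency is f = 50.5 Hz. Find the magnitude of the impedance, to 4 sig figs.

100.9 Ω

ω = 2πf = 317.3 rad/s
X_L = ωL = 57.43 Ω
X_C = 1/(ωC) = 16.59 Ω
Net reactance X = X_L − X_C = 40.84 Ω
Z = 92.30 + j40.84 Ω
|Z| = √(92.30² + 40.84²) = 100.9 Ω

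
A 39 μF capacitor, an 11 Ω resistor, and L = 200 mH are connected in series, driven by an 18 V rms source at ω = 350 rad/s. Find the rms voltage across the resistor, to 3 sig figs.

X_L = ωL = 70.0 Ω
X_C = 1/(ωC) = 73.3 Ω
Net reactance X = X_L − X_C = -3.26 Ω
Z = 11.0 − j3.26 Ω
|Z| = √(11.0² + 3.26²) = 11.5 Ω
I = V/|Z| = 1.57 A
V_R = I·|Z_R| = 1.57 × 11.0 = 17.3 V

17.3 V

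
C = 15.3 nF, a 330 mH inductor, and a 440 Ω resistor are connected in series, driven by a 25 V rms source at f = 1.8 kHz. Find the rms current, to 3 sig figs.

ω = 2πf = 11310 rad/s
X_L = ωL = 3730 Ω
X_C = 1/(ωC) = 5780 Ω
Net reactance X = X_L − X_C = -2050 Ω
Z = 440 − j2050 Ω
|Z| = √(440² + 2050²) = 2090 Ω
I = V/|Z| = 25/2090 = 11.9 mA

11.9 mA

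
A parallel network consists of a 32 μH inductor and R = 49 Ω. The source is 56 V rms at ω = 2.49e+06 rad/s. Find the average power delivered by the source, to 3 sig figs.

X_L = ωL = 79.7 Ω
Parallel: admittances add. Y = 1/R + 1/(jωL)
Y = (0.0204 − j0.0126) S
|Y| = 0.0240 S → |Z| = 1/|Y| = 41.7 Ω, ∠Z = −∠Y = 31.6°
I = V/|Z| = 1.34 A
P = VI cos φ = 56 × 1.34 × cos(31.6°) = 64.0 W

64.0 W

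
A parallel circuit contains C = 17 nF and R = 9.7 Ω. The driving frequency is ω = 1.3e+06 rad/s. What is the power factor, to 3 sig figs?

X_C = 1/(ωC) = 45.2 Ω
Parallel: admittances add. Y = 1/R + jωC
Y = (0.103 + j0.0221) S
|Y| = 0.105 S → |Z| = 1/|Y| = 9.48 Ω, ∠Z = −∠Y = -12.1°
cos φ = cos(-12.1°) = 0.978

0.978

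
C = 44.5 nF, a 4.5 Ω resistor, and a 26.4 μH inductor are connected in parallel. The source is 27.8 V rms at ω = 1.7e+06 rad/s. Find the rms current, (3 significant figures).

6.35 A

X_L = ωL = 44.9 Ω
X_C = 1/(ωC) = 13.2 Ω
Parallel: admittances add. Y = 1/R + 1/(jωL) + jωC
Y = (0.222 + j0.0534) S
|Y| = 0.229 S → |Z| = 1/|Y| = 4.38 Ω, ∠Z = −∠Y = -13.5°
I = V/|Z| = 27.8/4.38 = 6.35 A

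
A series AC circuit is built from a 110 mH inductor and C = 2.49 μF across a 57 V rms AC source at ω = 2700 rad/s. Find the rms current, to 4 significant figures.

384.5 mA

X_L = ωL = 297.0 Ω
X_C = 1/(ωC) = 148.7 Ω
Net reactance X = X_L − X_C = 148.3 Ω
Z = j148.3 Ω
|Z| = √(0² + 148.3²) = 148.3 Ω
I = V/|Z| = 57/148.3 = 384.5 mA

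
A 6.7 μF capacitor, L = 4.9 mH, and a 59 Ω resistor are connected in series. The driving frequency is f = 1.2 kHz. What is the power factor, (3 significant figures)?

ω = 2πf = 7540 rad/s
X_L = ωL = 36.9 Ω
X_C = 1/(ωC) = 19.8 Ω
Net reactance X = X_L − X_C = 17.1 Ω
Z = 59.0 + j17.1 Ω
|Z| = √(59.0² + 17.1²) = 61.4 Ω
∠Z = arctan(17.1/59.0) = 16.2°
cos φ = cos(16.2°) = 0.960

0.960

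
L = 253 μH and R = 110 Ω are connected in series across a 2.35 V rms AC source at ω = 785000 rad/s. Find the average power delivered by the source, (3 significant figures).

11.8 mW

X_L = ωL = 199 Ω
Z = 110 + j199 Ω
|Z| = √(110² + 199²) = 227 Ω
∠Z = arctan(199/110) = 61.0°
I = V/|Z| = 10.4 mA
P = VI cos φ = 2.35 × 0.0104 × cos(61.0°) = 11.8 mW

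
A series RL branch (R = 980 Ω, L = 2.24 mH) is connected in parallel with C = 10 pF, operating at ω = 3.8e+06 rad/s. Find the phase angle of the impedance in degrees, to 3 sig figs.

80.3°

X_L = ωL = 8510 Ω
X_C = 1/(ωC) = 26300 Ω
Branch 1 (R+jX_L): Z₁ = 980 + j8510 Ω, |Z₁| = 8570 Ω
Branch 2 (−jX_C): Z₂ = −j26300 Ω
Parallel: Z = Z₁Z₂/(Z₁+Z₂), |Z| = 12600 Ω, ∠Z = 80.3°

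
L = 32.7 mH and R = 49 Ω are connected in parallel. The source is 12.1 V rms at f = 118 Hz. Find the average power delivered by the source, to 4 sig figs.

2.988 W

ω = 2πf = 741.4 rad/s
X_L = ωL = 24.24 Ω
Parallel: admittances add. Y = 1/R + 1/(jωL)
Y = (0.02041 − j0.04125) S
|Y| = 0.04602 S → |Z| = 1/|Y| = 21.73 Ω, ∠Z = −∠Y = 63.67°
I = V/|Z| = 556.8 mA
P = VI cos φ = 12.1 × 0.5568 × cos(63.67°) = 2.988 W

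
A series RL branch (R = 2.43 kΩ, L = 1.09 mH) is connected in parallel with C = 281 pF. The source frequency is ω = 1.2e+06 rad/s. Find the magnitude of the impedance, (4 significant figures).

X_L = ωL = 1308 Ω
X_C = 1/(ωC) = 2966 Ω
Branch 1 (R+jX_L): Z₁ = 2430 + j1308 Ω, |Z₁| = 2760 Ω
Branch 2 (−jX_C): Z₂ = −j2966 Ω
Parallel: Z = Z₁Z₂/(Z₁+Z₂), |Z| = 2782 Ω, ∠Z = -27.41°

2782 Ω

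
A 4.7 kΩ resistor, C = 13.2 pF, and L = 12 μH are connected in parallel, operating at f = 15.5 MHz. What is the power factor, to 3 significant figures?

0.444

ω = 2πf = 9.739e+07 rad/s
X_L = ωL = 1170 Ω
X_C = 1/(ωC) = 778 Ω
Parallel: admittances add. Y = 1/R + 1/(jωL) + jωC
Y = (0.000213 + j0.000430) S
|Y| = 0.000480 S → |Z| = 1/|Y| = 2080 Ω, ∠Z = −∠Y = -63.7°
cos φ = cos(-63.7°) = 0.444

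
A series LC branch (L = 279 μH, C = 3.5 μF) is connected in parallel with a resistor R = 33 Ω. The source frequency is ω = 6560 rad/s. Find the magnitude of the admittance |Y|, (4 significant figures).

X_L = ωL = 1.830 Ω
X_C = 1/(ωC) = 43.55 Ω
Branch 1: Z₁ = R = 33.00 Ω
Branch 2 (series LC): Z₂ = j(X_L − X_C) = −j41.72 Ω
Parallel: Z = Z₁Z₂/(Z₁+Z₂), |Z| = 25.88 Ω, ∠Z = -38.34°
|Y| = 1/|Z| = 38.64 mS

38.64 mS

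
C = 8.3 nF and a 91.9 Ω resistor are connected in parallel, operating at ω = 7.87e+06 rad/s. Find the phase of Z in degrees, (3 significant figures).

-80.5°

X_C = 1/(ωC) = 15.3 Ω
Parallel: admittances add. Y = 1/R + jωC
Y = (0.0109 + j0.0653) S
|Y| = 0.0662 S → |Z| = 1/|Y| = 15.1 Ω, ∠Z = −∠Y = -80.5°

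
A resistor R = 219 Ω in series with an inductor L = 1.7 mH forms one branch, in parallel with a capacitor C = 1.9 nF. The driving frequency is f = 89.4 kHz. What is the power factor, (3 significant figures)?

0.953

ω = 2πf = 561700 rad/s
X_L = ωL = 955 Ω
X_C = 1/(ωC) = 937 Ω
Branch 1 (R+jX_L): Z₁ = 219 + j955 Ω, |Z₁| = 980 Ω
Branch 2 (−jX_C): Z₂ = −j937 Ω
Parallel: Z = Z₁Z₂/(Z₁+Z₂), |Z| = 4180 Ω, ∠Z = -17.6°
cos φ = cos(-17.6°) = 0.953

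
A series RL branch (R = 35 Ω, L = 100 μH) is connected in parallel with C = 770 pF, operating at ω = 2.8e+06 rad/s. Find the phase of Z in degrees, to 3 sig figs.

X_L = ωL = 280 Ω
X_C = 1/(ωC) = 464 Ω
Branch 1 (R+jX_L): Z₁ = 35.0 + j280 Ω, |Z₁| = 282 Ω
Branch 2 (−jX_C): Z₂ = −j464 Ω
Parallel: Z = Z₁Z₂/(Z₁+Z₂), |Z| = 699 Ω, ∠Z = 72.1°

72.1°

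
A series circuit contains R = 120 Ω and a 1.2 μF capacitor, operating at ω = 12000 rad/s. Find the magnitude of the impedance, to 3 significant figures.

139 Ω

X_C = 1/(ωC) = 69.4 Ω
Z = 120 − j69.4 Ω
|Z| = √(120² + 69.4²) = 139 Ω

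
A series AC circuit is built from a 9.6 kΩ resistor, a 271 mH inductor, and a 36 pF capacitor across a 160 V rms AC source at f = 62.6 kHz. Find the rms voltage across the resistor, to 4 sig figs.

ω = 2πf = 393300 rad/s
X_L = ωL = 106600 Ω
X_C = 1/(ωC) = 70620 Ω
Net reactance X = X_L − X_C = 35970 Ω
Z = 9600 + j35970 Ω
|Z| = √(9600² + 35970²) = 37230 Ω
I = V/|Z| = 4.298 mA
V_R = I·|Z_R| = 0.004298 × 9600 = 41.26 V

41.26 V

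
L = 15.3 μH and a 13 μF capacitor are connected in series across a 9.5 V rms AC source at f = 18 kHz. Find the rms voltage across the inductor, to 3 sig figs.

ω = 2πf = 113100 rad/s
X_L = ωL = 1.73 Ω
X_C = 1/(ωC) = 0.680 Ω
Net reactance X = X_L − X_C = 1.05 Ω
Z = j1.05 Ω
|Z| = √(0² + 1.05²) = 1.05 Ω
I = V/|Z| = 9.05 A
V_L = I·|Z_L| = 9.05 × 1.73 = 15.7 V

15.7 V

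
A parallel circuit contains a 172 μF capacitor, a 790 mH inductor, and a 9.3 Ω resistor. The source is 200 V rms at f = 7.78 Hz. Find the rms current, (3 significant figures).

ω = 2πf = 48.88 rad/s
X_L = ωL = 38.6 Ω
X_C = 1/(ωC) = 119 Ω
Parallel: admittances add. Y = 1/R + 1/(jωL) + jωC
Y = (0.108 − j0.0175) S
|Y| = 0.109 S → |Z| = 1/|Y| = 9.18 Ω, ∠Z = −∠Y = 9.24°
I = V/|Z| = 200/9.18 = 21.8 A

21.8 A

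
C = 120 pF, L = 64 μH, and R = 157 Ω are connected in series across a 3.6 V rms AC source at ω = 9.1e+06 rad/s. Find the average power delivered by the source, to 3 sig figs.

15.0 mW

X_L = ωL = 582 Ω
X_C = 1/(ωC) = 916 Ω
Net reactance X = X_L − X_C = -333 Ω
Z = 157 − j333 Ω
|Z| = √(157² + 333²) = 368 Ω
∠Z = arctan(-333/157) = -64.8°
I = V/|Z| = 9.77 mA
P = VI cos φ = 3.6 × 0.00977 × cos(-64.8°) = 15.0 mW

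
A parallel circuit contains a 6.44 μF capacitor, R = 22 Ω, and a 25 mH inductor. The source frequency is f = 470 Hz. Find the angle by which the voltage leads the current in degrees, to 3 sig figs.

-6.87°

ω = 2πf = 2953 rad/s
X_L = ωL = 73.8 Ω
X_C = 1/(ωC) = 52.6 Ω
Parallel: admittances add. Y = 1/R + 1/(jωL) + jωC
Y = (0.0455 + j0.00547) S
|Y| = 0.0458 S → |Z| = 1/|Y| = 21.8 Ω, ∠Z = −∠Y = -6.87°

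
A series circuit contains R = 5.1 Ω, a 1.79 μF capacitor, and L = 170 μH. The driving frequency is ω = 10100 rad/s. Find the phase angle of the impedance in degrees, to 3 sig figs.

-84.6°

X_L = ωL = 1.72 Ω
X_C = 1/(ωC) = 55.3 Ω
Net reactance X = X_L − X_C = -53.6 Ω
Z = 5.10 − j53.6 Ω
|Z| = √(5.10² + 53.6²) = 53.8 Ω
∠Z = arctan(-53.6/5.10) = -84.6°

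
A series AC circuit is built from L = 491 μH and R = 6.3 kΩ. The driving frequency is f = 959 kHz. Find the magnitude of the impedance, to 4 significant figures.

ω = 2πf = 6.026e+06 rad/s
X_L = ωL = 2959 Ω
Z = 6300 + j2959 Ω
|Z| = √(6300² + 2959²) = 6960 Ω

6960 Ω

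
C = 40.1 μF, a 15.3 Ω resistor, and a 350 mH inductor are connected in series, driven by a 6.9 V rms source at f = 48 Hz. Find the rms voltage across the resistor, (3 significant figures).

3.84 V

ω = 2πf = 301.6 rad/s
X_L = ωL = 106 Ω
X_C = 1/(ωC) = 82.7 Ω
Net reactance X = X_L − X_C = 22.9 Ω
Z = 15.3 + j22.9 Ω
|Z| = √(15.3² + 22.9²) = 27.5 Ω
I = V/|Z| = 251 mA
V_R = I·|Z_R| = 0.251 × 15.3 = 3.84 V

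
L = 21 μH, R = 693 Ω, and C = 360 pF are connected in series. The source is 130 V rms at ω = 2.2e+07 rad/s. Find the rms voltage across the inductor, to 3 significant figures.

78.0 V

X_L = ωL = 462 Ω
X_C = 1/(ωC) = 126 Ω
Net reactance X = X_L − X_C = 336 Ω
Z = 693 + j336 Ω
|Z| = √(693² + 336²) = 770 Ω
I = V/|Z| = 169 mA
V_L = I·|Z_L| = 0.169 × 462 = 78.0 V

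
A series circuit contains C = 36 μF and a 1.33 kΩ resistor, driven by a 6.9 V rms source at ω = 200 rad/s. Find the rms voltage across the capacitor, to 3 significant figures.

X_C = 1/(ωC) = 139 Ω
Z = 1330 − j139 Ω
|Z| = √(1330² + 139²) = 1340 Ω
I = V/|Z| = 5.16 mA
V_C = I·|Z_C| = 0.00516 × 139 = 0.717 V

0.717 V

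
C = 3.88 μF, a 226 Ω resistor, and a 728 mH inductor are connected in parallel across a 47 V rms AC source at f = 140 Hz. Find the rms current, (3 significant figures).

225 mA

ω = 2πf = 879.6 rad/s
X_L = ωL = 640 Ω
X_C = 1/(ωC) = 293 Ω
Parallel: admittances add. Y = 1/R + 1/(jωL) + jωC
Y = (0.00442 + j0.00185) S
|Y| = 0.00480 S → |Z| = 1/|Y| = 208 Ω, ∠Z = −∠Y = -22.7°
I = V/|Z| = 47/208 = 225 mA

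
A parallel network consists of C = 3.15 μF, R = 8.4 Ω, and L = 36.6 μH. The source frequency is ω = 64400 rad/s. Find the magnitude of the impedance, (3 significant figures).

3.98 Ω

X_L = ωL = 2.36 Ω
X_C = 1/(ωC) = 4.93 Ω
Parallel: admittances add. Y = 1/R + 1/(jωL) + jωC
Y = (0.119 − j0.221) S
|Y| = 0.251 S → |Z| = 1/|Y| = 3.98 Ω, ∠Z = −∠Y = 61.7°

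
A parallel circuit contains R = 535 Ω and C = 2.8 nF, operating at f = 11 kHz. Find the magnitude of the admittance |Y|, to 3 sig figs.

ω = 2πf = 69120 rad/s
X_C = 1/(ωC) = 5170 Ω
Parallel: admittances add. Y = 1/R + jωC
Y = (0.00187 + j0.000194) S
|Y| = 0.00188 S → |Z| = 1/|Y| = 532 Ω, ∠Z = −∠Y = -5.91°

1.88 mS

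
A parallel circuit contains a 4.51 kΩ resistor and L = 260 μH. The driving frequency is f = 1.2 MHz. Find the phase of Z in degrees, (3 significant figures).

66.5°

ω = 2πf = 7.54e+06 rad/s
X_L = ωL = 1960 Ω
Parallel: admittances add. Y = 1/R + 1/(jωL)
Y = (0.000222 − j0.000510) S
|Y| = 0.000556 S → |Z| = 1/|Y| = 1800 Ω, ∠Z = −∠Y = 66.5°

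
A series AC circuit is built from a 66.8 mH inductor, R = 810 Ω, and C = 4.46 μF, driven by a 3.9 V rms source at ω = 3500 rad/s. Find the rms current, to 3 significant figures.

X_L = ωL = 234 Ω
X_C = 1/(ωC) = 64.1 Ω
Net reactance X = X_L − X_C = 170 Ω
Z = 810 + j170 Ω
|Z| = √(810² + 170²) = 828 Ω
I = V/|Z| = 3.9/828 = 4.71 mA

4.71 mA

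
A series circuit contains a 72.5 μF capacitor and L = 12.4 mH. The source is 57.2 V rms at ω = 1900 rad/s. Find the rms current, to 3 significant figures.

3.51 A

X_L = ωL = 23.6 Ω
X_C = 1/(ωC) = 7.26 Ω
Net reactance X = X_L − X_C = 16.3 Ω
Z = j16.3 Ω
|Z| = √(0² + 16.3²) = 16.3 Ω
I = V/|Z| = 57.2/16.3 = 3.51 A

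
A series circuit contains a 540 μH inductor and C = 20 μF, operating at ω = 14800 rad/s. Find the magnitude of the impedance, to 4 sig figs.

X_L = ωL = 7.992 Ω
X_C = 1/(ωC) = 3.378 Ω
Net reactance X = X_L − X_C = 4.614 Ω
Z = j4.614 Ω
|Z| = √(0² + 4.614²) = 4.614 Ω

4.614 Ω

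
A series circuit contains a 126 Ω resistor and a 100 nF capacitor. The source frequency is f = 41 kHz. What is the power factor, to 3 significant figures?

ω = 2πf = 257600 rad/s
X_C = 1/(ωC) = 38.8 Ω
Z = 126 − j38.8 Ω
|Z| = √(126² + 38.8²) = 132 Ω
∠Z = arctan(-38.8/126) = -17.1°
cos φ = cos(-17.1°) = 0.956

0.956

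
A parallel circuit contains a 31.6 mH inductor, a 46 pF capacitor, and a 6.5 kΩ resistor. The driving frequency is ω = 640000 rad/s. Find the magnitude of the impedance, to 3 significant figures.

6450 Ω

X_L = ωL = 20200 Ω
X_C = 1/(ωC) = 34000 Ω
Parallel: admittances add. Y = 1/R + 1/(jωL) + jωC
Y = (0.000154 − j2e-05) S
|Y| = 0.000155 S → |Z| = 1/|Y| = 6450 Ω, ∠Z = −∠Y = 7.41°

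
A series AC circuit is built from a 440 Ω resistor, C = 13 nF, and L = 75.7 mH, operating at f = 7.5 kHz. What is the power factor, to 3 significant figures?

ω = 2πf = 47120 rad/s
X_L = ωL = 3570 Ω
X_C = 1/(ωC) = 1630 Ω
Net reactance X = X_L − X_C = 1930 Ω
Z = 440 + j1930 Ω
|Z| = √(440² + 1930²) = 1980 Ω
∠Z = arctan(1930/440) = 77.2°
cos φ = cos(77.2°) = 0.222

0.222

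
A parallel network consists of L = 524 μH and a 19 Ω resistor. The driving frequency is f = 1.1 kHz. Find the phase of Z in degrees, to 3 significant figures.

79.2°

ω = 2πf = 6912 rad/s
X_L = ωL = 3.62 Ω
Parallel: admittances add. Y = 1/R + 1/(jωL)
Y = (0.0526 − j0.276) S
|Y| = 0.281 S → |Z| = 1/|Y| = 3.56 Ω, ∠Z = −∠Y = 79.2°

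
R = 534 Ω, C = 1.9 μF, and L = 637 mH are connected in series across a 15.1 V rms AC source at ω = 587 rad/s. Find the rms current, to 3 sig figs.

20.2 mA

X_L = ωL = 374 Ω
X_C = 1/(ωC) = 897 Ω
Net reactance X = X_L − X_C = -523 Ω
Z = 534 − j523 Ω
|Z| = √(534² + 523²) = 747 Ω
I = V/|Z| = 15.1/747 = 20.2 mA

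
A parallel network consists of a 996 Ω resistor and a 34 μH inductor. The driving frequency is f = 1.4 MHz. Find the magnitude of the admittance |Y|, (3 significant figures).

ω = 2πf = 8.796e+06 rad/s
X_L = ωL = 299 Ω
Parallel: admittances add. Y = 1/R + 1/(jωL)
Y = (0.00100 − j0.00334) S
|Y| = 0.00349 S → |Z| = 1/|Y| = 286 Ω, ∠Z = −∠Y = 73.3°

3.49 mS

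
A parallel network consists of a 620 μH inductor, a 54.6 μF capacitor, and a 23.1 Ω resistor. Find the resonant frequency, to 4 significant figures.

ω₀ = 1/√(LC) = 1/√(0.00062 × 5.46e-05) = 5435 rad/s
f₀ = ω₀/(2π) = 865.0 Hz

865.0 Hz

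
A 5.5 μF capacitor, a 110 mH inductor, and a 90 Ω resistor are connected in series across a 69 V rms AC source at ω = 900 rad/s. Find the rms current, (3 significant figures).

X_L = ωL = 99.0 Ω
X_C = 1/(ωC) = 202 Ω
Net reactance X = X_L − X_C = -103 Ω
Z = 90.0 − j103 Ω
|Z| = √(90.0² + 103²) = 137 Ω
I = V/|Z| = 69/137 = 504 mA

504 mA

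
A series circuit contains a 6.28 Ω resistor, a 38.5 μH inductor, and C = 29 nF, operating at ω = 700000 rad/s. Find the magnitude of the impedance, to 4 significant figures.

23.18 Ω

X_L = ωL = 26.95 Ω
X_C = 1/(ωC) = 49.26 Ω
Net reactance X = X_L − X_C = -22.31 Ω
Z = 6.280 − j22.31 Ω
|Z| = √(6.280² + 22.31²) = 23.18 Ω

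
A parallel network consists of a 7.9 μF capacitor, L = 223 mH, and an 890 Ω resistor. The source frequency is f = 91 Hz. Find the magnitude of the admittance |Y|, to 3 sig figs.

ω = 2πf = 571.8 rad/s
X_L = ωL = 128 Ω
X_C = 1/(ωC) = 221 Ω
Parallel: admittances add. Y = 1/R + 1/(jωL) + jωC
Y = (0.00112 − j0.00333) S
|Y| = 0.00351 S → |Z| = 1/|Y| = 285 Ω, ∠Z = −∠Y = 71.3°

3.51 mS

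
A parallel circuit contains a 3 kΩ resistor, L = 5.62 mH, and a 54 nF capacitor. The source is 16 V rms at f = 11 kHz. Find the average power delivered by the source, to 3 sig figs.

ω = 2πf = 69120 rad/s
X_L = ωL = 388 Ω
X_C = 1/(ωC) = 268 Ω
Parallel: admittances add. Y = 1/R + 1/(jωL) + jωC
Y = (0.000333 + j0.00116) S
|Y| = 0.00120 S → |Z| = 1/|Y| = 830 Ω, ∠Z = −∠Y = -73.9°
I = V/|Z| = 19.3 mA
P = VI cos φ = 16 × 0.0193 × cos(-73.9°) = 85.3 mW

85.3 mW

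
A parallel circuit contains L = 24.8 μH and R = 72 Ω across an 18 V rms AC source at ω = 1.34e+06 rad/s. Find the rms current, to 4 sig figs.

X_L = ωL = 33.23 Ω
Parallel: admittances add. Y = 1/R + 1/(jωL)
Y = (0.01389 − j0.03009) S
|Y| = 0.03314 S → |Z| = 1/|Y| = 30.17 Ω, ∠Z = −∠Y = 65.22°
I = V/|Z| = 18/30.17 = 596.6 mA

596.6 mA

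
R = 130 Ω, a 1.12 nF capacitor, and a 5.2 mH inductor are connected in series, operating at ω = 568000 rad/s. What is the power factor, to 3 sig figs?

0.0937

X_L = ωL = 2950 Ω
X_C = 1/(ωC) = 1570 Ω
Net reactance X = X_L − X_C = 1380 Ω
Z = 130 + j1380 Ω
|Z| = √(130² + 1380²) = 1390 Ω
∠Z = arctan(1380/130) = 84.6°
cos φ = cos(84.6°) = 0.0937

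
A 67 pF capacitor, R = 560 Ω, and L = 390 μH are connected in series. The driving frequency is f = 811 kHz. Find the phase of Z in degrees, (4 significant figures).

ω = 2πf = 5.096e+06 rad/s
X_L = ωL = 1987 Ω
X_C = 1/(ωC) = 2929 Ω
Net reactance X = X_L − X_C = -941.7 Ω
Z = 560.0 − j941.7 Ω
|Z| = √(560.0² + 941.7²) = 1096 Ω
∠Z = arctan(-941.7/560.0) = -59.26°

-59.26°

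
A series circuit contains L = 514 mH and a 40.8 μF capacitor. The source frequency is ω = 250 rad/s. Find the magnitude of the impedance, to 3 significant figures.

30.5 Ω

X_L = ωL = 128 Ω
X_C = 1/(ωC) = 98.0 Ω
Net reactance X = X_L − X_C = 30.5 Ω
Z = j30.5 Ω
|Z| = √(0² + 30.5²) = 30.5 Ω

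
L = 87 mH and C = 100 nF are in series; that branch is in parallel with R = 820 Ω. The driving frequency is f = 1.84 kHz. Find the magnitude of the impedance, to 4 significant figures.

ω = 2πf = 11560 rad/s
X_L = ωL = 1006 Ω
X_C = 1/(ωC) = 865.0 Ω
Branch 1: Z₁ = R = 820.0 Ω
Branch 2 (series LC): Z₂ = j(X_L − X_C) = j140.8 Ω
Parallel: Z = Z₁Z₂/(Z₁+Z₂), |Z| = 138.8 Ω, ∠Z = 80.25°

138.8 Ω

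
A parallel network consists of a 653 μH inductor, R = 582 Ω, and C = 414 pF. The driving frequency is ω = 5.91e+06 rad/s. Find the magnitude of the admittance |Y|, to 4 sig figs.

X_L = ωL = 3859 Ω
X_C = 1/(ωC) = 408.7 Ω
Parallel: admittances add. Y = 1/R + 1/(jωL) + jωC
Y = (0.001718 + j0.002188) S
|Y| = 0.002782 S → |Z| = 1/|Y| = 359.5 Ω, ∠Z = −∠Y = -51.85°

2.782 mS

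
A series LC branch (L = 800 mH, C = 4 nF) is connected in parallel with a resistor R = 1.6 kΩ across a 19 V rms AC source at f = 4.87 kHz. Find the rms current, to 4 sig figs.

11.93 mA

ω = 2πf = 30600 rad/s
X_L = ωL = 24480 Ω
X_C = 1/(ωC) = 8170 Ω
Branch 1: Z₁ = R = 1600 Ω
Branch 2 (series LC): Z₂ = j(X_L − X_C) = j16310 Ω
Parallel: Z = Z₁Z₂/(Z₁+Z₂), |Z| = 1592 Ω, ∠Z = 5.603°
I = V/|Z| = 19/1592 = 11.93 mA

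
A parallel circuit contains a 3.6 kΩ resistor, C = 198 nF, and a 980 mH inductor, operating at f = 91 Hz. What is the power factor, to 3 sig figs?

ω = 2πf = 571.8 rad/s
X_L = ωL = 560 Ω
X_C = 1/(ωC) = 8830 Ω
Parallel: admittances add. Y = 1/R + 1/(jωL) + jωC
Y = (0.000278 − j0.00167) S
|Y| = 0.00169 S → |Z| = 1/|Y| = 590 Ω, ∠Z = −∠Y = 80.6°
cos φ = cos(80.6°) = 0.164

0.164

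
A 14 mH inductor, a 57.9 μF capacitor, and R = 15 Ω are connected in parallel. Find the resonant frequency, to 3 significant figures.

ω₀ = 1/√(LC) = 1/√(0.014 × 5.79e-05) = 1111 rad/s
f₀ = ω₀/(2π) = 177 Hz

177 Hz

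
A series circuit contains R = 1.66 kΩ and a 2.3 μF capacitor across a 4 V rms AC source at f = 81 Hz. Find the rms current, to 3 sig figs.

ω = 2πf = 508.9 rad/s
X_C = 1/(ωC) = 854 Ω
Z = 1660 − j854 Ω
|Z| = √(1660² + 854²) = 1870 Ω
I = V/|Z| = 4/1870 = 2.14 mA

2.14 mA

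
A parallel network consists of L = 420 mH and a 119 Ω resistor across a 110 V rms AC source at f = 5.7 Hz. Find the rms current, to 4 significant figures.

ω = 2πf = 35.81 rad/s
X_L = ωL = 15.04 Ω
Parallel: admittances add. Y = 1/R + 1/(jωL)
Y = (0.008403 − j0.06648) S
|Y| = 0.06701 S → |Z| = 1/|Y| = 14.92 Ω, ∠Z = −∠Y = 82.80°
I = V/|Z| = 110/14.92 = 7.371 A

7.371 A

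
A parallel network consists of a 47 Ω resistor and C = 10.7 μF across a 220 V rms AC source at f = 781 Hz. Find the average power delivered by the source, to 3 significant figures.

1.03 kW

ω = 2πf = 4907 rad/s
X_C = 1/(ωC) = 19.0 Ω
Parallel: admittances add. Y = 1/R + jωC
Y = (0.0213 + j0.0525) S
|Y| = 0.0567 S → |Z| = 1/|Y| = 17.7 Ω, ∠Z = −∠Y = -67.9°
I = V/|Z| = 12.5 A
P = VI cos φ = 220 × 12.5 × cos(-67.9°) = 1.03 kW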